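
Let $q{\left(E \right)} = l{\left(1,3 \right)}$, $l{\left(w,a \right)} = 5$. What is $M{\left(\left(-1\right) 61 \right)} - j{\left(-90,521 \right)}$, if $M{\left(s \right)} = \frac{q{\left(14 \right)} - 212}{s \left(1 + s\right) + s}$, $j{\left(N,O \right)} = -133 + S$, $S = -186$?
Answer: $\frac{1147874}{3599} \approx 318.94$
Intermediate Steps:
$q{\left(E \right)} = 5$
$j{\left(N,O \right)} = -319$ ($j{\left(N,O \right)} = -133 - 186 = -319$)
$M{\left(s \right)} = - \frac{207}{s + s \left(1 + s\right)}$ ($M{\left(s \right)} = \frac{5 - 212}{s \left(1 + s\right) + s} = - \frac{207}{s + s \left(1 + s\right)}$)
$M{\left(\left(-1\right) 61 \right)} - j{\left(-90,521 \right)} = - \frac{207}{\left(-1\right) 61 \left(2 - 61\right)} - -319 = - \frac{207}{\left(-61\right) \left(2 - 61\right)} + 319 = \left(-207\right) \left(- \frac{1}{61}\right) \frac{1}{-59} + 319 = \left(-207\right) \left(- \frac{1}{61}\right) \left(- \frac{1}{59}\right) + 319 = - \frac{207}{3599} + 319 = \frac{1147874}{3599}$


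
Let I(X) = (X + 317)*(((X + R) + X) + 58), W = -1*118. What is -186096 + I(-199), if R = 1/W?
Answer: -226217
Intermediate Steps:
W = -118
R = -1/118 (R = 1/(-118) = -1/118 ≈ -0.0084746)
I(X) = (317 + X)*(6843/118 + 2*X) (I(X) = (X + 317)*(((X - 1/118) + X) + 58) = (317 + X)*(((-1/118 + X) + X) + 58) = (317 + X)*((-1/118 + 2*X) + 58) = (317 + X)*(6843/118 + 2*X))
-186096 + I(-199) = -186096 + (2169231/118 + 2*(-199)² + (81655/118)*(-199)) = -186096 + (2169231/118 + 2*39601 - 16249345/118) = -186096 + (2169231/118 + 79202 - 16249345/118) = -186096 - 40121 = -226217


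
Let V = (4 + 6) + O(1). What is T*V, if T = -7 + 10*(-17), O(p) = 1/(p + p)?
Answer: -3717/2 ≈ -1858.5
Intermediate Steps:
O(p) = 1/(2*p)
T = -177 (T = -7 - 170 = -177)
V = 21/2 (V = (4 + 6) + (1/2)/1 = 10 + (1/2)*1 = 10 + 1/2 = 21/2 ≈ 10.500)
T*V = -177*21/2 = -3717/2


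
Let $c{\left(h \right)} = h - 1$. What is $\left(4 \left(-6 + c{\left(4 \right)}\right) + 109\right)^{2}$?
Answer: $9409$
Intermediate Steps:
$c{\left(h \right)} = -1 + h$
$\left(4 \left(-6 + c{\left(4 \right)}\right) + 109\right)^{2} = \left(4 \left(-6 + \left(-1 + 4\right)\right) + 109\right)^{2} = \left(4 \left(-6 + 3\right) + 109\right)^{2} = \left(4 \left(-3\right) + 109\right)^{2} = \left(-12 + 109\right)^{2} = 97^{2} = 9409$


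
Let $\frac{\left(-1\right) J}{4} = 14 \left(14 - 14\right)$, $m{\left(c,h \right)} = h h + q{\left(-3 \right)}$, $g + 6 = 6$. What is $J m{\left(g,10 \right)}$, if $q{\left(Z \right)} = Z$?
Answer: $0$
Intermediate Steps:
$g = 0$ ($g = -6 + 6 = 0$)
$m{\left(c,h \right)} = -3 + h^{2}$ ($m{\left(c,h \right)} = h h - 3 = h^{2} - 3 = -3 + h^{2}$)
$J = 0$ ($J = - 4 \cdot 14 \left(14 - 14\right) = - 4 \cdot 14 \cdot 0 = \left(-4\right) 0 = 0$)
$J m{\left(g,10 \right)} = 0 \left(-3 + 10^{2}\right) = 0 \left(-3 + 100\right) = 0 \cdot 97 = 0$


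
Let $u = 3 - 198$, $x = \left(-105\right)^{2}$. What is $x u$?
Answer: $-2149875$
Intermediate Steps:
$x = 11025$
$u = -195$
$x u = 11025 \left(-195\right) = -2149875$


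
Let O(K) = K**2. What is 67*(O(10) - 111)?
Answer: -737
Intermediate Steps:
67*(O(10) - 111) = 67*(10**2 - 111) = 67*(100 - 111) = 67*(-11) = -737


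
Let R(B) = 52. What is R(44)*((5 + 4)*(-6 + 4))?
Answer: -936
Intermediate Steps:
R(44)*((5 + 4)*(-6 + 4)) = 52*((5 + 4)*(-6 + 4)) = 52*(9*(-2)) = 52*(-18) = -936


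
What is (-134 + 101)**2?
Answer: 1089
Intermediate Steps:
(-134 + 101)**2 = (-33)**2 = 1089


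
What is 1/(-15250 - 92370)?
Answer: -1/107620 ≈ -9.2920e-6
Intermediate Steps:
1/(-15250 - 92370) = 1/(-107620) = -1/107620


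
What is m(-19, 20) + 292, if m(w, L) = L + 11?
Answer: 323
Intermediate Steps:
m(w, L) = 11 + L
m(-19, 20) + 292 = (11 + 20) + 292 = 31 + 292 = 323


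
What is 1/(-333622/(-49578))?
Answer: 24789/166811 ≈ 0.14861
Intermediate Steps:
1/(-333622/(-49578)) = 1/(-333622*(-1/49578)) = 1/(166811/24789) = 24789/166811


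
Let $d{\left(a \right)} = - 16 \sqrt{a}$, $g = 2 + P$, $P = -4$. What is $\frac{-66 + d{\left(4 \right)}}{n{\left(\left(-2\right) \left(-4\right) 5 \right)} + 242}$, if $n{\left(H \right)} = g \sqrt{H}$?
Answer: $- \frac{5929}{14601} - \frac{98 \sqrt{10}}{14601} \approx -0.42729$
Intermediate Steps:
$g = -2$ ($g = 2 - 4 = -2$)
$n{\left(H \right)} = - 2 \sqrt{H}$
$\frac{-66 + d{\left(4 \right)}}{n{\left(\left(-2\right) \left(-4\right) 5 \right)} + 242} = \frac{-66 - 16 \sqrt{4}}{- 2 \sqrt{\left(-2\right) \left(-4\right) 5} + 242} = \frac{-66 - 32}{- 2 \sqrt{8 \cdot 5} + 242} = \frac{-66 - 32}{- 2 \sqrt{40} + 242} = - \frac{98}{- 2 \cdot 2 \sqrt{10} + 242} = - \frac{98}{- 4 \sqrt{10} + 242} = - \frac{98}{242 - 4 \sqrt{10}}$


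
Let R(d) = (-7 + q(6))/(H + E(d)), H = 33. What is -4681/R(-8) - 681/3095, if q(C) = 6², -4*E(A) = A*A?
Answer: -246310564/89755 ≈ -2744.3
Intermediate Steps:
E(A) = -A²/4 (E(A) = -A*A/4 = -A²/4)
q(C) = 36
R(d) = 29/(33 - d²/4) (R(d) = (-7 + 36)/(33 - d²/4) = 29/(33 - d²/4))
-4681/R(-8) - 681/3095 = -4681/((-116/(-132 + (-8)²))) - 681/3095 = -4681/((-116/(-132 + 64))) - 681*1/3095 = -4681/((-116/(-68))) - 681/3095 = -4681/((-116*(-1/68))) - 681/3095 = -4681/29/17 - 681/3095 = -4681*17/29 - 681/3095 = -79577/29 - 681/3095 = -246310564/89755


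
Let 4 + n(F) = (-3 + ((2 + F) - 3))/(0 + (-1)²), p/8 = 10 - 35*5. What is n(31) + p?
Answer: -1297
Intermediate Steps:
p = -1320 (p = 8*(10 - 35*5) = 8*(10 - 175) = 8*(-165) = -1320)
n(F) = -8 + F (n(F) = -4 + (-3 + ((2 + F) - 3))/(0 + (-1)²) = -4 + (-3 + (-1 + F))/(0 + 1) = -4 + (-4 + F)/1 = -4 + 1*(-4 + F) = -4 + (-4 + F) = -8 + F)
n(31) + p = (-8 + 31) - 1320 = 23 - 1320 = -1297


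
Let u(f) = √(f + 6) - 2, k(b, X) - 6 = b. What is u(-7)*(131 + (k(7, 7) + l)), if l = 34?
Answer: -356 + 178*I ≈ -356.0 + 178.0*I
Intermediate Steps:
k(b, X) = 6 + b
u(f) = -2 + √(6 + f) (u(f) = √(6 + f) - 2 = -2 + √(6 + f))
u(-7)*(131 + (k(7, 7) + l)) = (-2 + √(6 - 7))*(131 + ((6 + 7) + 34)) = (-2 + √(-1))*(131 + (13 + 34)) = (-2 + I)*(131 + 47) = (-2 + I)*178 = -356 + 178*I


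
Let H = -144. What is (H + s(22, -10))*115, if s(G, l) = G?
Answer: -14030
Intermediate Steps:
(H + s(22, -10))*115 = (-144 + 22)*115 = -122*115 = -14030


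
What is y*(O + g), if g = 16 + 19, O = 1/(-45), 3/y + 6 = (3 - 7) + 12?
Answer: 787/15 ≈ 52.467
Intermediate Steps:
y = 3/2 (y = 3/(-6 + ((3 - 7) + 12)) = 3/(-6 + (-4 + 12)) = 3/(-6 + 8) = 3/2 ≈ 1.5000)
O = -1/45 ≈ -0.022222
g = 35
y*(O + g) = 3*(-1/45 + 35)/2 = (3/2)*(1574/45) = 787/15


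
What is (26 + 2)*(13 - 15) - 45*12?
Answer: -596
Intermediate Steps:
(26 + 2)*(13 - 15) - 45*12 = 28*(-2) - 540 = -56 - 540 = -596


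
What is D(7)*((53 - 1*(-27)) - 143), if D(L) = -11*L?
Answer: 4851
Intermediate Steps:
D(7)*((53 - 1*(-27)) - 143) = (-11*7)*((53 - 1*(-27)) - 143) = -77*((53 + 27) - 143) = -77*(80 - 143) = -77*(-63) = 4851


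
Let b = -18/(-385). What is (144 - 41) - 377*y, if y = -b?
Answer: 46441/385 ≈ 120.63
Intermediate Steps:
b = 18/385 (b = -18*(-1/385) = 18/385 ≈ 0.046753)
y = -18/385 (y = -1*18/385 = -18/385 ≈ -0.046753)
(144 - 41) - 377*y = (144 - 41) - 377*(-18/385) = 103 + 6786/385 = 46441/385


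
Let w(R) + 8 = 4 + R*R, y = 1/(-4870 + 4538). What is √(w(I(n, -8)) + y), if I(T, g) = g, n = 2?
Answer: √1653277/166 ≈ 7.7458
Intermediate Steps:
y = -1/332 (y = 1/(-332) = -1/332 ≈ -0.0030120)
w(R) = -4 + R² (w(R) = -8 + (4 + R*R) = -8 + (4 + R²) = -4 + R²)
√(w(I(n, -8)) + y) = √((-4 + (-8)²) - 1/332) = √((-4 + 64) - 1/332) = √(60 - 1/332) = √(19919/332) = √1653277/166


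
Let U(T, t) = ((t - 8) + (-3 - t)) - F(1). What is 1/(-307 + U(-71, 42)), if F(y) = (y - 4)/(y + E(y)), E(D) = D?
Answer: -2/633 ≈ -0.0031596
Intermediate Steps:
F(y) = (-4 + y)/(2*y) (F(y) = (y - 4)/(y + y) = (-4 + y)/((2*y)) = (-4 + y)*(1/(2*y)) = (-4 + y)/(2*y))
U(T, t) = -19/2 (U(T, t) = ((t - 8) + (-3 - t)) - (-4 + 1)/(2*1) = ((-8 + t) + (-3 - t)) - (-3)/2 = -11 - 1*(-3/2) = -11 + 3/2 = -19/2)
1/(-307 + U(-71, 42)) = 1/(-307 - 19/2) = 1/(-633/2) = -2/633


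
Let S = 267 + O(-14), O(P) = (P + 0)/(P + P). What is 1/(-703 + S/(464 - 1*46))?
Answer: -836/587173 ≈ -0.0014238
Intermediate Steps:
O(P) = 1/2 (O(P) = P/((2*P)) = P*(1/(2*P)) = 1/2)
S = 535/2 (S = 267 + 1/2 = 535/2 ≈ 267.50)
1/(-703 + S/(464 - 1*46)) = 1/(-703 + 535/(2*(464 - 1*46))) = 1/(-703 + 535/(2*(464 - 46))) = 1/(-703 + (535/2)/418) = 1/(-703 + (535/2)*(1/418)) = 1/(-703 + 535/836) = 1/(-587173/836) = -836/587173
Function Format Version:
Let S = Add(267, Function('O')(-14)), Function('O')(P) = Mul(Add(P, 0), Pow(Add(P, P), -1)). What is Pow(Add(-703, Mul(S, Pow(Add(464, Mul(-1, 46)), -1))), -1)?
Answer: Rational(-836, 587173) ≈ -0.0014238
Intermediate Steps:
Function('O')(P) = Rational(1, 2) (Function('O')(P) = Mul(P, Pow(Mul(2, P), -1)) = Mul(P, Mul(Rational(1, 2), Pow(P, -1))) = Rational(1, 2))
S = Rational(535, 2) (S = Add(267, Rational(1, 2)) = Rational(535, 2) ≈ 267.50)
Pow(Add(-703, Mul(S, Pow(Add(464, Mul(-1, 46)), -1))), -1) = Pow(Add(-703, Mul(Rational(535, 2), Pow(Add(464, Mul(-1, 46)), -1))), -1) = Pow(Add(-703, Mul(Rational(535, 2), Pow(Add(464, -46), -1))), -1) = Pow(Add(-703, Mul(Rational(535, 2), Pow(418, -1))), -1) = Pow(Add(-703, Mul(Rational(535, 2), Rational(1, 418))), -1) = Pow(Add(-703, Rational(535, 836)), -1) = Pow(Rational(-587173, 836), -1) = Rational(-836, 587173)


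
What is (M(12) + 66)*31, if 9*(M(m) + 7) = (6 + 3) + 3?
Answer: 5611/3 ≈ 1870.3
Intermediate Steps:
M(m) = -17/3 (M(m) = -7 + ((6 + 3) + 3)/9 = -7 + (9 + 3)/9 = -7 + (1/9)*12 = -7 + 4/3 = -17/3)
(M(12) + 66)*31 = (-17/3 + 66)*31 = (181/3)*31 = 5611/3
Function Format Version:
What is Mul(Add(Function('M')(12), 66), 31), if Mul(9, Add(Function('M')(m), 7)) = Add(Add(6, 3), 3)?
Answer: Rational(5611, 3) ≈ 1870.3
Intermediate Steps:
Function('M')(m) = Rational(-17, 3) (Function('M')(m) = Add(-7, Mul(Rational(1, 9), Add(Add(6, 3), 3))) = Add(-7, Mul(Rational(1, 9), Add(9, 3))) = Add(-7, Mul(Rational(1, 9), 12)) = Add(-7, Rational(4, 3)) = Rational(-17, 3))
Mul(Add(Function('M')(12), 66), 31) = Mul(Add(Rational(-17, 3), 66), 31) = Mul(Rational(181, 3), 31) = Rational(5611, 3)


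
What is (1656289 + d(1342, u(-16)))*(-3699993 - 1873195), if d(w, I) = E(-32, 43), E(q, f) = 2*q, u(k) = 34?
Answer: -9230453295300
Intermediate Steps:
d(w, I) = -64 (d(w, I) = 2*(-32) = -64)
(1656289 + d(1342, u(-16)))*(-3699993 - 1873195) = (1656289 - 64)*(-3699993 - 1873195) = 1656225*(-5573188) = -9230453295300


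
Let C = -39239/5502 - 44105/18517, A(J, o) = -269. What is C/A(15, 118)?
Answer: 969254273/27405863646 ≈ 0.035367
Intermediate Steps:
C = -969254273/101880534 (C = -39239*1/5502 - 44105*1/18517 = -39239/5502 - 44105/18517 = -969254273/101880534 ≈ -9.5136)
C/A(15, 118) = -969254273/101880534/(-269) = -969254273/101880534*(-1/269) = 969254273/27405863646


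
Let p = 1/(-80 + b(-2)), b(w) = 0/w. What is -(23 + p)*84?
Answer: -38619/20 ≈ -1930.9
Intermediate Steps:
b(w) = 0
p = -1/80 (p = 1/(-80 + 0) = 1/(-80) = -1/80 ≈ -0.012500)
-(23 + p)*84 = -(23 - 1/80)*84 = -1839*84/80 = -1*38619/20 = -38619/20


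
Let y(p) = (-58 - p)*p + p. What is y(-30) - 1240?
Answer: -430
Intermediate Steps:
y(p) = p + p*(-58 - p) (y(p) = p*(-58 - p) + p = p + p*(-58 - p))
y(-30) - 1240 = -1*(-30)*(57 - 30) - 1240 = -1*(-30)*27 - 1240 = 810 - 1240 = -430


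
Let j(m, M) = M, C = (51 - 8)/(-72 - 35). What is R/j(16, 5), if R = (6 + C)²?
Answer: 358801/57245 ≈ 6.2678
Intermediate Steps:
C = -43/107 (C = 43/(-107) = 43*(-1/107) = -43/107 ≈ -0.40187)
R = 358801/11449 (R = (6 - 43/107)² = (599/107)² = 358801/11449 ≈ 31.339)
R/j(16, 5) = (358801/11449)/5 = (358801/11449)*(⅕) = 358801/57245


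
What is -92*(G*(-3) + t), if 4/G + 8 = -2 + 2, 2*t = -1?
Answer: -92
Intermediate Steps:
t = -½ (t = (½)*(-1) = -½ ≈ -0.50000)
G = -½ (G = 4/(-8 + (-2 + 2)) = 4/(-8 + 0) = 4/(-8) = 4*(-⅛) = -½ ≈ -0.50000)
-92*(G*(-3) + t) = -92*(-½*(-3) - ½) = -92*(3/2 - ½) = -92*1 = -92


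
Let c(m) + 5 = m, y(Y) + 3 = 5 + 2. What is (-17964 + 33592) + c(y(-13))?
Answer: 15627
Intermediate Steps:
y(Y) = 4 (y(Y) = -3 + (5 + 2) = -3 + 7 = 4)
c(m) = -5 + m
(-17964 + 33592) + c(y(-13)) = (-17964 + 33592) + (-5 + 4) = 15628 - 1 = 15627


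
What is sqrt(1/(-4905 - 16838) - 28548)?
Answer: I*sqrt(13496296804595)/21743 ≈ 168.96*I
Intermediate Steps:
sqrt(1/(-4905 - 16838) - 28548) = sqrt(1/(-21743) - 28548) = sqrt(-1/21743 - 28548) = sqrt(-620719165/21743) = I*sqrt(13496296804595)/21743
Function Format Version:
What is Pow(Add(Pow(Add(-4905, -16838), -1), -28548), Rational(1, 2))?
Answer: Mul(Rational(1, 21743), I, Pow(13496296804595, Rational(1, 2))) ≈ Mul(168.96, I)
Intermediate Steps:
Pow(Add(Pow(Add(-4905, -16838), -1), -28548), Rational(1, 2)) = Pow(Add(Pow(-21743, -1), -28548), Rational(1, 2)) = Pow(Add(Rational(-1, 21743), -28548), Rational(1, 2)) = Pow(Rational(-620719165, 21743), Rational(1, 2)) = Mul(Rational(1, 21743), I, Pow(13496296804595, Rational(1, 2)))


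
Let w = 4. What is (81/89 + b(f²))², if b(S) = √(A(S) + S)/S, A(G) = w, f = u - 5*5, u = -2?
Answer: 3492590494/4209544161 + 2*√733/801 ≈ 0.89728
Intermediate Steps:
f = -27 (f = -2 - 5*5 = -2 - 25 = -27)
A(G) = 4
b(S) = √(4 + S)/S
(81/89 + b(f²))² = (81/89 + √(4 + (-27)²)/((-27)²))² = (81*(1/89) + √(4 + 729)/729)² = (81/89 + √733/729)²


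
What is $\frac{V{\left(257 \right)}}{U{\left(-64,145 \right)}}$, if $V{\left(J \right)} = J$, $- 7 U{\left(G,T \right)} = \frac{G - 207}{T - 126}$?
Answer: $\frac{34181}{271} \approx 126.13$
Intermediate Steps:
$U{\left(G,T \right)} = - \frac{-207 + G}{7 \left(-126 + T\right)}$ ($U{\left(G,T \right)} = - \frac{\left(G - 207\right) \frac{1}{T - 126}}{7} = - \frac{\left(-207 + G\right) \frac{1}{-126 + T}}{7} = - \frac{\frac{1}{-126 + T} \left(-207 + G\right)}{7} = - \frac{-207 + G}{7 \left(-126 + T\right)}$)
$\frac{V{\left(257 \right)}}{U{\left(-64,145 \right)}} = \frac{257}{\frac{1}{7} \frac{1}{-126 + 145} \left(207 - -64\right)} = \frac{257}{\frac{1}{7} \cdot \frac{1}{19} \left(207 + 64\right)} = \frac{257}{\frac{1}{7} \cdot \frac{1}{19} \cdot 271} = \frac{257}{\frac{271}{133}} = 257 \cdot \frac{133}{271} = \frac{34181}{271}$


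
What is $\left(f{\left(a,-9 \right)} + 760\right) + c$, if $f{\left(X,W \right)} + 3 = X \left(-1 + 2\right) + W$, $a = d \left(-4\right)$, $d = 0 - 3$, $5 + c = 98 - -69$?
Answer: $922$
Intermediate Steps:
$c = 162$ ($c = -5 + \left(98 - -69\right) = -5 + \left(98 + 69\right) = -5 + 167 = 162$)
$d = -3$
$a = 12$ ($a = \left(-3\right) \left(-4\right) = 12$)
$f{\left(X,W \right)} = -3 + W + X$ ($f{\left(X,W \right)} = -3 + \left(X \left(-1 + 2\right) + W\right) = -3 + \left(X 1 + W\right) = -3 + \left(X + W\right) = -3 + \left(W + X\right) = -3 + W + X$)
$\left(f{\left(a,-9 \right)} + 760\right) + c = \left(\left(-3 - 9 + 12\right) + 760\right) + 162 = \left(0 + 760\right) + 162 = 760 + 162 = 922$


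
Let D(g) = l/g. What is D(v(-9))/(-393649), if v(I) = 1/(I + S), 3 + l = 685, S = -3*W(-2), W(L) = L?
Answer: 2046/393649 ≈ 0.0051975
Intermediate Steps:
S = 6 (S = -3*(-2) = 6)
l = 682 (l = -3 + 685 = 682)
v(I) = 1/(6 + I) (v(I) = 1/(I + 6) = 1/(6 + I))
D(g) = 682/g
D(v(-9))/(-393649) = (682/(1/(6 - 9)))/(-393649) = (682/(1/(-3)))*(-1/393649) = (682/(-1/3))*(-1/393649) = (682*(-3))*(-1/393649) = -2046*(-1/393649) = 2046/393649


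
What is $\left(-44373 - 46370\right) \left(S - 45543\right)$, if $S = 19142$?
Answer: $2395705943$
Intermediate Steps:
$\left(-44373 - 46370\right) \left(S - 45543\right) = \left(-44373 - 46370\right) \left(19142 - 45543\right) = \left(-90743\right) \left(-26401\right) = 2395705943$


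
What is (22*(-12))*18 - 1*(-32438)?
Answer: 27686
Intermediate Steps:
(22*(-12))*18 - 1*(-32438) = -264*18 + 32438 = -4752 + 32438 = 27686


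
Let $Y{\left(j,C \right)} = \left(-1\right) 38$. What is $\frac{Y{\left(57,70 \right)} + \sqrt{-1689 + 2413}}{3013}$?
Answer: $- \frac{38}{3013} + \frac{2 \sqrt{181}}{3013} \approx -0.0036816$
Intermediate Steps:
$Y{\left(j,C \right)} = -38$
$\frac{Y{\left(57,70 \right)} + \sqrt{-1689 + 2413}}{3013} = \frac{-38 + \sqrt{-1689 + 2413}}{3013} = \left(-38 + \sqrt{724}\right) \frac{1}{3013} = \left(-38 + 2 \sqrt{181}\right) \frac{1}{3013} = - \frac{38}{3013} + \frac{2 \sqrt{181}}{3013}$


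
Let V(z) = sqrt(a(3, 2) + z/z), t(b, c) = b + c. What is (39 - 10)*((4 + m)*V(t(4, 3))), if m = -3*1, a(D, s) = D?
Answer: 58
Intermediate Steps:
m = -3
V(z) = 2 (V(z) = sqrt(3 + z/z) = sqrt(3 + 1) = sqrt(4) = 2)
(39 - 10)*((4 + m)*V(t(4, 3))) = (39 - 10)*((4 - 3)*2) = 29*(1*2) = 29*2 = 58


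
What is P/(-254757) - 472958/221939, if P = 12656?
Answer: -123298221190/56540513823 ≈ -2.1807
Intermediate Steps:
P/(-254757) - 472958/221939 = 12656/(-254757) - 472958/221939 = 12656*(-1/254757) - 472958*1/221939 = -12656/254757 - 472958/221939 = -123298221190/56540513823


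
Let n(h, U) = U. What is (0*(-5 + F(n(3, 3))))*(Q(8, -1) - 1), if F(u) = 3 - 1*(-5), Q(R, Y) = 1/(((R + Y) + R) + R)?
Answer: 0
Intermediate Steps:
Q(R, Y) = 1/(Y + 3*R) (Q(R, Y) = 1/((Y + 2*R) + R) = 1/(Y + 3*R))
F(u) = 8 (F(u) = 3 + 5 = 8)
(0*(-5 + F(n(3, 3))))*(Q(8, -1) - 1) = (0*(-5 + 8))*(1/(-1 + 3*8) - 1) = (0*3)*(1/(-1 + 24) - 1) = 0*(1/23 - 1) = 0*(-22/23) = 0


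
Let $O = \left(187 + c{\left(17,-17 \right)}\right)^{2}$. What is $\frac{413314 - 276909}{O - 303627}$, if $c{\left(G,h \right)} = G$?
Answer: $- \frac{136405}{262011} \approx -0.52061$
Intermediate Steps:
$O = 41616$ ($O = \left(187 + 17\right)^{2} = 204^{2} = 41616$)
$\frac{413314 - 276909}{O - 303627} = \frac{413314 - 276909}{41616 - 303627} = \frac{136405}{-262011} = 136405 \left(- \frac{1}{262011}\right) = - \frac{136405}{262011}$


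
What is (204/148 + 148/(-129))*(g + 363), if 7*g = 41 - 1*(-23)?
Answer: 2873315/33411 ≈ 85.999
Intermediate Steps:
g = 64/7 (g = (41 - 1*(-23))/7 = (41 + 23)/7 = (1/7)*64 = 64/7 ≈ 9.1429)
(204/148 + 148/(-129))*(g + 363) = (204/148 + 148/(-129))*(64/7 + 363) = (204*(1/148) + 148*(-1/129))*(2605/7) = (51/37 - 148/129)*(2605/7) = (1103/4773)*(2605/7) = 2873315/33411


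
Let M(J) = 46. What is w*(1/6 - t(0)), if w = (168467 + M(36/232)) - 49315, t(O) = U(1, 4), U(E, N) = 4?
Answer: -1370777/3 ≈ -4.5693e+5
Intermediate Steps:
t(O) = 4
w = 119198 (w = (168467 + 46) - 49315 = 168513 - 49315 = 119198)
w*(1/6 - t(0)) = 119198*(1/6 - 1*4) = 119198*(⅙ - 4) = 119198*(-23/6) = -1370777/3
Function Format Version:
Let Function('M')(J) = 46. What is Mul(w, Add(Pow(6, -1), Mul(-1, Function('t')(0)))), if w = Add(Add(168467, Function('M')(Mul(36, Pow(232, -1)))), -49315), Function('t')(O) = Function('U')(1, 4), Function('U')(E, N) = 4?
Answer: Rational(-1370777, 3) ≈ -4.5693e+5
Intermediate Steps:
Function('t')(O) = 4
w = 119198 (w = Add(Add(168467, 46), -49315) = Add(168513, -49315) = 119198)
Mul(w, Add(Pow(6, -1), Mul(-1, Function('t')(0)))) = Mul(119198, Add(Pow(6, -1), Mul(-1, 4))) = Mul(119198, Add(Rational(1, 6), -4)) = Mul(119198, Rational(-23, 6)) = Rational(-1370777, 3)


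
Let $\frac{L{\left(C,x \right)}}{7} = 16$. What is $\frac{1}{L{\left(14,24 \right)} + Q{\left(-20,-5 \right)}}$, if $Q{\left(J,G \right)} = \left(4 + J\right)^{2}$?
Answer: $\frac{1}{368} \approx 0.0027174$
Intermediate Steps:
$L{\left(C,x \right)} = 112$ ($L{\left(C,x \right)} = 7 \cdot 16 = 112$)
$\frac{1}{L{\left(14,24 \right)} + Q{\left(-20,-5 \right)}} = \frac{1}{112 + \left(4 - 20\right)^{2}} = \frac{1}{112 + \left(-16\right)^{2}} = \frac{1}{112 + 256} = \frac{1}{368}$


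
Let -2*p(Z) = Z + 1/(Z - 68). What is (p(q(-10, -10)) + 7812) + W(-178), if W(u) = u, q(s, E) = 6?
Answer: 946245/124 ≈ 7631.0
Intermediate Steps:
p(Z) = -Z/2 - 1/(2*(-68 + Z)) (p(Z) = -(Z + 1/(Z - 68))/2 = -(Z + 1/(-68 + Z))/2 = -Z/2 - 1/(2*(-68 + Z)))
(p(q(-10, -10)) + 7812) + W(-178) = ((-1 - 1*6**2 + 68*6)/(2*(-68 + 6)) + 7812) - 178 = ((1/2)*(-1 - 1*36 + 408)/(-62) + 7812) - 178 = ((1/2)*(-1/62)*(-1 - 36 + 408) + 7812) - 178 = ((1/2)*(-1/62)*371 + 7812) - 178 = (-371/124 + 7812) - 178 = 968317/124 - 178 = 946245/124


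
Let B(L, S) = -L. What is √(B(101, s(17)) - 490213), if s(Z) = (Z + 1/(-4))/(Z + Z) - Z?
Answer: I*√490314 ≈ 700.22*I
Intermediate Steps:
s(Z) = -Z + (-¼ + Z)/(2*Z) (s(Z) = (Z - ¼)/((2*Z)) - Z = (-¼ + Z)*(1/(2*Z)) - Z = (-¼ + Z)/(2*Z) - Z = -Z + (-¼ + Z)/(2*Z))
√(B(101, s(17)) - 490213) = √(-1*101 - 490213) = √(-101 - 490213) = √(-490314) = I*√490314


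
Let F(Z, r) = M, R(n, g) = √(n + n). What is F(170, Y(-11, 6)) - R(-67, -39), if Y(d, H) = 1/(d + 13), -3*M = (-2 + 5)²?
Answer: -3 - I*√134 ≈ -3.0 - 11.576*I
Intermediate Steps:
R(n, g) = √2*√n (R(n, g) = √(2*n) = √2*√n)
M = -3 (M = -(-2 + 5)²/3 = -⅓*3² = -⅓*9 = -3)
Y(d, H) = 1/(13 + d)
F(Z, r) = -3
F(170, Y(-11, 6)) - R(-67, -39) = -3 - √2*√(-67) = -3 - √2*I*√67 = -3 - I*√134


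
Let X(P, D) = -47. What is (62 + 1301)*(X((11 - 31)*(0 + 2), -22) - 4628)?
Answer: -6372025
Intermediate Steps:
(62 + 1301)*(X((11 - 31)*(0 + 2), -22) - 4628) = (62 + 1301)*(-47 - 4628) = 1363*(-4675) = -6372025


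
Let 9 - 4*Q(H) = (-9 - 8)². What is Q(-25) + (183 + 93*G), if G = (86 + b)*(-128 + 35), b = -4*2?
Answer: -674509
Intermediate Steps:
b = -8
G = -7254 (G = (86 - 8)*(-128 + 35) = 78*(-93) = -7254)
Q(H) = -70 (Q(H) = 9/4 - (-9 - 8)²/4 = 9/4 - ¼*(-17)² = 9/4 - ¼*289 = 9/4 - 289/4 = -70)
Q(-25) + (183 + 93*G) = -70 + (183 + 93*(-7254)) = -70 + (183 - 674622) = -70 - 674439 = -674509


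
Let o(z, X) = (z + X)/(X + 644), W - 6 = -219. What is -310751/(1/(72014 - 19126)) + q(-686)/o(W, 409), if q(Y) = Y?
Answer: -32870005147/2 ≈ -1.6435e+10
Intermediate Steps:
W = -213 (W = 6 - 219 = -213)
o(z, X) = (X + z)/(644 + X)
-310751/(1/(72014 - 19126)) + q(-686)/o(W, 409) = -310751/(1/(72014 - 19126)) - 686*(644 + 409)/(409 - 213) = -310751/(1/52888) - 686/(196/1053) = -310751/1/52888 - 686/((1/1053)*196) = -310751*52888 - 686/196/1053 = -16434998888 - 686*1053/196 = -16434998888 - 7371/2 = -32870005147/2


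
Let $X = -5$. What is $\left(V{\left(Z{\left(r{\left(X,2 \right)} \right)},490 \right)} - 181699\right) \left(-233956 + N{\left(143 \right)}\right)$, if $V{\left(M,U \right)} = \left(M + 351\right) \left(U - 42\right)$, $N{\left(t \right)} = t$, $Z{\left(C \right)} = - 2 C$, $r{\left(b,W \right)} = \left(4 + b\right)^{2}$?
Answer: $5926458111$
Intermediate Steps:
$V{\left(M,U \right)} = \left(-42 + U\right) \left(351 + M\right)$ ($V{\left(M,U \right)} = \left(351 + M\right) \left(-42 + U\right) = \left(-42 + U\right) \left(351 + M\right)$)
$\left(V{\left(Z{\left(r{\left(X,2 \right)} \right)},490 \right)} - 181699\right) \left(-233956 + N{\left(143 \right)}\right) = \left(\left(-14742 - 42 \left(- 2 \left(4 - 5\right)^{2}\right) + 351 \cdot 490 + - 2 \left(4 - 5\right)^{2} \cdot 490\right) - 181699\right) \left(-233956 + 143\right) = \left(\left(-14742 - 42 \left(- 2 \left(-1\right)^{2}\right) + 171990 + - 2 \left(-1\right)^{2} \cdot 490\right) - 181699\right) \left(-233813\right) = \left(\left(-14742 - 42 \left(\left(-2\right) 1\right) + 171990 + \left(-2\right) 1 \cdot 490\right) - 181699\right) \left(-233813\right) = \left(\left(-14742 - -84 + 171990 - 980\right) - 181699\right) \left(-233813\right) = \left(\left(-14742 + 84 + 171990 - 980\right) - 181699\right) \left(-233813\right) = \left(156352 - 181699\right) \left(-233813\right) = \left(-25347\right) \left(-233813\right) = 5926458111$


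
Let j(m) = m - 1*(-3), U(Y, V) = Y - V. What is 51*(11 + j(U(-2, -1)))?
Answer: 663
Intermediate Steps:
j(m) = 3 + m (j(m) = m + 3 = 3 + m)
51*(11 + j(U(-2, -1))) = 51*(11 + (3 + (-2 - 1*(-1)))) = 51*(11 + (3 + (-2 + 1))) = 51*(11 + (3 - 1)) = 51*(11 + 2) = 51*13 = 663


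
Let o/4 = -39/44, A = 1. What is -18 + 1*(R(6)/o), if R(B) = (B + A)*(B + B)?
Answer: -542/13 ≈ -41.692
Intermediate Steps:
R(B) = 2*B*(1 + B) (R(B) = (B + 1)*(B + B) = (1 + B)*(2*B) = 2*B*(1 + B))
o = -39/11 (o = 4*(-39/44) = -39/11 ≈ -3.5455)
-18 + 1*(R(6)/o) = -18 + 1*((2*6*(1 + 6))/(-39/11)) = -18 + 1*((2*6*7)*(-11/39)) = -18 + 1*(84*(-11/39)) = -18 + 1*(-308/13) = -18 - 308/13 = -542/13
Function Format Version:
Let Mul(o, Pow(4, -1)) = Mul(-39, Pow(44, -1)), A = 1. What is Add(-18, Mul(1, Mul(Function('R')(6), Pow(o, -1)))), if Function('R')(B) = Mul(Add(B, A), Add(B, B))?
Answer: Rational(-542, 13) ≈ -41.692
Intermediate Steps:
Function('R')(B) = Mul(2, B, Add(1, B)) (Function('R')(B) = Mul(Add(B, 1), Add(B, B)) = Mul(Add(1, B), Mul(2, B)) = Mul(2, B, Add(1, B)))
o = Rational(-39, 11) (o = Mul(4, Mul(-39, Pow(44, -1))) = Mul(4, Mul(-39, Rational(1, 44))) = Mul(4, Rational(-39, 44)) = Rational(-39, 11) ≈ -3.5455)
Add(-18, Mul(1, Mul(Function('R')(6), Pow(o, -1)))) = Add(-18, Mul(1, Mul(Mul(2, 6, Add(1, 6)), Pow(Rational(-39, 11), -1)))) = Add(-18, Mul(1, Mul(Mul(2, 6, 7), Rational(-11, 39)))) = Add(-18, Mul(1, Mul(84, Rational(-11, 39)))) = Add(-18, Mul(1, Rational(-308, 13))) = Add(-18, Rational(-308, 13)) = Rational(-542, 13)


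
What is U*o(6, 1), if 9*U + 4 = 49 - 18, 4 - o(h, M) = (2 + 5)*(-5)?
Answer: 117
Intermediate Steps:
o(h, M) = 39 (o(h, M) = 4 - (2 + 5)*(-5) = 4 - 7*(-5) = 4 - 1*(-35) = 4 + 35 = 39)
U = 3 (U = -4/9 + (49 - 18)/9 = -4/9 + (⅑)*31 = -4/9 + 31/9 = 3)
U*o(6, 1) = 3*39 = 117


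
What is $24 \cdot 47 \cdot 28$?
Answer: $31584$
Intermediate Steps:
$24 \cdot 47 \cdot 28 = 1128 \cdot 28 = 31584$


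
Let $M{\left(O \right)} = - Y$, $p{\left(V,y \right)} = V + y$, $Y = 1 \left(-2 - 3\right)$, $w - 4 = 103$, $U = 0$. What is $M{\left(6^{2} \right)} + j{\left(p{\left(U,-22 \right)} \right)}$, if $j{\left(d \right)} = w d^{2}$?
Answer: $51793$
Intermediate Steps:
$w = 107$ ($w = 4 + 103 = 107$)
$Y = -5$ ($Y = 1 \left(-5\right) = -5$)
$M{\left(O \right)} = 5$ ($M{\left(O \right)} = \left(-1\right) \left(-5\right) = 5$)
$j{\left(d \right)} = 107 d^{2}$
$M{\left(6^{2} \right)} + j{\left(p{\left(U,-22 \right)} \right)} = 5 + 107 \left(0 - 22\right)^{2} = 5 + 107 \left(-22\right)^{2} = 5 + 107 \cdot 484 = 5 + 51788 = 51793$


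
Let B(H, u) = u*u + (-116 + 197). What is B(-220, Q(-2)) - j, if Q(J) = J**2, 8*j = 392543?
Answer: -391767/8 ≈ -48971.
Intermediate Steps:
j = 392543/8 (j = (1/8)*392543 = 392543/8 ≈ 49068.)
B(H, u) = 81 + u**2 (B(H, u) = u**2 + 81 = 81 + u**2)
B(-220, Q(-2)) - j = (81 + ((-2)**2)**2) - 1*392543/8 = (81 + 4**2) - 392543/8 = (81 + 16) - 392543/8 = 97 - 392543/8 = -391767/8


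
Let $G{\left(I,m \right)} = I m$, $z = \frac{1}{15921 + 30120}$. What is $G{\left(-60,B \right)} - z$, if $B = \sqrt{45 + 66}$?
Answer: $- \frac{1}{46041} - 60 \sqrt{111} \approx -632.14$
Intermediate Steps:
$B = \sqrt{111} \approx 10.536$
$z = \frac{1}{46041} \approx 2.172 \cdot 10^{-5}$
$G{\left(-60,B \right)} - z = - 60 \sqrt{111} - \frac{1}{46041} = - \frac{1}{46041} - 60 \sqrt{111}$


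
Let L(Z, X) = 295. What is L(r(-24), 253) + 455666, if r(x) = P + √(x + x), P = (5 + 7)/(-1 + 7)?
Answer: 455961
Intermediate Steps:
P = 2 (P = 12/6 = 12*(⅙) = 2)
r(x) = 2 + √2*√x (r(x) = 2 + √(x + x) = 2 + √(2*x) = 2 + √2*√x)
L(r(-24), 253) + 455666 = 295 + 455666 = 455961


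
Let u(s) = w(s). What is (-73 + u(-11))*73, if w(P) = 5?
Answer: -4964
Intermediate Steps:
u(s) = 5
(-73 + u(-11))*73 = (-73 + 5)*73 = -68*73 = -4964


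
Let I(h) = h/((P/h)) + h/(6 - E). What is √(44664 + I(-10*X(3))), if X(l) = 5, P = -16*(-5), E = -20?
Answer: √30212689/26 ≈ 211.41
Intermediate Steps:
P = 80
I(h) = h/26 + h²/80 (I(h) = h/((80/h)) + h/(6 - 1*(-20)) = h*(h/80) + h/(6 + 20) = h²/80 + h/26 = h/26 + h²/80)
√(44664 + I(-10*X(3))) = √(44664 + (-10*5)*(40 + 13*(-10*5))/1040) = √(44664 + (1/1040)*(-50)*(40 + 13*(-50))) = √(44664 + (1/1040)*(-50)*(40 - 650)) = √(44664 + (1/1040)*(-50)*(-610)) = √(44664 + 1525/52) = √(2324053/52) = √30212689/26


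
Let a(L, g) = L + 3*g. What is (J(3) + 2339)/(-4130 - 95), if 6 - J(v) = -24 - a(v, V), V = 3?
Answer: -2381/4225 ≈ -0.56355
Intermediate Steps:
J(v) = 39 + v (J(v) = 6 - (-24 - (v + 3*3)) = 6 - (-24 - (v + 9)) = 6 - (-24 - (9 + v)) = 6 - (-24 + (-9 - v)) = 6 - (-33 - v) = 6 + (33 + v) = 39 + v)
(J(3) + 2339)/(-4130 - 95) = ((39 + 3) + 2339)/(-4130 - 95) = (42 + 2339)/(-4225) = 2381*(-1/4225) = -2381/4225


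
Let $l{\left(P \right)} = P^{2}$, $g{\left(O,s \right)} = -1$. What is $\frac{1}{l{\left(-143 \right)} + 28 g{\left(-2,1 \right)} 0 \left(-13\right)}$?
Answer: $\frac{1}{20449} \approx 4.8902 \cdot 10^{-5}$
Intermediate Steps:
$\frac{1}{l{\left(-143 \right)} + 28 g{\left(-2,1 \right)} 0 \left(-13\right)} = \frac{1}{\left(-143\right)^{2} + 28 \left(-1\right) 0 \left(-13\right)} = \frac{1}{20449 - 0} = \frac{1}{20449 + 0} = \frac{1}{20449}$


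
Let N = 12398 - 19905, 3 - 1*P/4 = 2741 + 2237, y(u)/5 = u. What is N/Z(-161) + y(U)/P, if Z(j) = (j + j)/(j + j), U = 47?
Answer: -29877907/3980 ≈ -7507.0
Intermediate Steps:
Z(j) = 1 (Z(j) = (2*j)/((2*j)) = (2*j)*(1/(2*j)) = 1)
y(u) = 5*u
P = -19900 (P = 12 - 4*(2741 + 2237) = 12 - 4*4978 = 12 - 19912 = -19900)
N = -7507
N/Z(-161) + y(U)/P = -7507/1 + (5*47)/(-19900) = -7507*1 + 235*(-1/19900) = -7507 - 47/3980 = -29877907/3980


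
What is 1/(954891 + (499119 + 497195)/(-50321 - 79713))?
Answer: 65017/62083649990 ≈ 1.0472e-6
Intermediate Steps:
1/(954891 + (499119 + 497195)/(-50321 - 79713)) = 1/(954891 + 996314/(-130034)) = 1/(954891 + 996314*(-1/130034)) = 1/(954891 - 498157/65017) = 1/(62083649990/65017) = 65017/62083649990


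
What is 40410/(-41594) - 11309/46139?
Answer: -27149576/22315181 ≈ -1.2166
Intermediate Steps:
40410/(-41594) - 11309/46139 = 40410*(-1/41594) - 11309*1/46139 = -20205/20797 - 263/1073 = -27149576/22315181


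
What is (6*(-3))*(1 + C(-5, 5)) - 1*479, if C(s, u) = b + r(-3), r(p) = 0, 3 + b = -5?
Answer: -353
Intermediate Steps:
b = -8 (b = -3 - 5 = -8)
C(s, u) = -8 (C(s, u) = -8 + 0 = -8)
(6*(-3))*(1 + C(-5, 5)) - 1*479 = (6*(-3))*(1 - 8) - 1*479 = -18*(-7) - 479 = 126 - 479 = -353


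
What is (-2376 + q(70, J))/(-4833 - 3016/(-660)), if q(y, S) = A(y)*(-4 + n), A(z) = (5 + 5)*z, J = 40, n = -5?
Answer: 1431540/796691 ≈ 1.7969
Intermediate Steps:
A(z) = 10*z
q(y, S) = -90*y (q(y, S) = (10*y)*(-4 - 5) = (10*y)*(-9) = -90*y)
(-2376 + q(70, J))/(-4833 - 3016/(-660)) = (-2376 - 90*70)/(-4833 - 3016/(-660)) = (-2376 - 6300)/(-4833 - 3016*(-1/660)) = -8676/(-4833 + 754/165) = -8676/(-796691/165) = -8676*(-165/796691) = 1431540/796691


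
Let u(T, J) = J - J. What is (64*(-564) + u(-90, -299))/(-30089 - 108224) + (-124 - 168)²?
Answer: 11793155728/138313 ≈ 85264.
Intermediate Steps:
u(T, J) = 0
(64*(-564) + u(-90, -299))/(-30089 - 108224) + (-124 - 168)² = (64*(-564) + 0)/(-30089 - 108224) + (-124 - 168)² = (-36096 + 0)/(-138313) + (-292)² = -36096*(-1/138313) + 85264 = 36096/138313 + 85264 = 11793155728/138313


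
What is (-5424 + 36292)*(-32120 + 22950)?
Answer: -283059560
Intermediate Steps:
(-5424 + 36292)*(-32120 + 22950) = 30868*(-9170) = -283059560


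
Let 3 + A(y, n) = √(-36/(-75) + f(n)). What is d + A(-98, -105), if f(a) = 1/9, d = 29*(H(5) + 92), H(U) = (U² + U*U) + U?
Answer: 4260 + √133/15 ≈ 4260.8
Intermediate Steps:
H(U) = U + 2*U² (H(U) = (U² + U²) + U = 2*U² + U = U + 2*U²)
d = 4263 (d = 29*(5*(1 + 2*5) + 92) = 29*(5*(1 + 10) + 92) = 29*(5*11 + 92) = 29*(55 + 92) = 29*147 = 4263)
f(a) = ⅑
A(y, n) = -3 + √133/15 (A(y, n) = -3 + √(-36/(-75) + ⅑) = -3 + √(-36*(-1/75) + ⅑) = -3 + √(12/25 + ⅑) = -3 + √(133/225) = -3 + √133/15)
d + A(-98, -105) = 4263 + (-3 + √133/15) = 4260 + √133/15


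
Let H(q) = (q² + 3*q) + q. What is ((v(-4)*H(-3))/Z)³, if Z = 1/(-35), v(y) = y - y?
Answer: 0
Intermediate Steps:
v(y) = 0
H(q) = q² + 4*q
Z = -1/35 ≈ -0.028571
((v(-4)*H(-3))/Z)³ = ((0*(-3*(4 - 3)))/(-1/35))³ = ((0*(-3*1))*(-35))³ = ((0*(-3))*(-35))³ = (0*(-35))³ = 0³ = 0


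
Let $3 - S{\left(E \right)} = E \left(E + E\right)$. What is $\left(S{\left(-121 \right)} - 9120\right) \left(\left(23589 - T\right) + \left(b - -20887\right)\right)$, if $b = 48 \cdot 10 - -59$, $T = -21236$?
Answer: $-2543972149$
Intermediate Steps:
$b = 539$ ($b = 480 + 59 = 539$)
$S{\left(E \right)} = 3 - 2 E^{2}$ ($S{\left(E \right)} = 3 - E \left(E + E\right) = 3 - E 2 E = 3 - 2 E^{2}$)
$\left(S{\left(-121 \right)} - 9120\right) \left(\left(23589 - T\right) + \left(b - -20887\right)\right) = \left(\left(3 - 2 \left(-121\right)^{2}\right) - 9120\right) \left(\left(23589 - -21236\right) + \left(539 - -20887\right)\right) = \left(\left(3 - 29282\right) - 9120\right) \left(\left(23589 + 21236\right) + \left(539 + 20887\right)\right) = \left(\left(3 - 29282\right) - 9120\right) \left(44825 + 21426\right) = \left(-29279 - 9120\right) 66251 = \left(-38399\right) 66251 = -2543972149$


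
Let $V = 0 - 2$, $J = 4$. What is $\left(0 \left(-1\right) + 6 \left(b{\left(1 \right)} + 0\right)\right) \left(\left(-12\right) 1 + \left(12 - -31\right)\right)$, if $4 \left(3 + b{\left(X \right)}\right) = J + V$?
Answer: $-465$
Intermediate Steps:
$V = -2$
$b{\left(X \right)} = - \frac{5}{2}$ ($b{\left(X \right)} = -3 + \frac{4 - 2}{4} = -3 + \frac{1}{4} \cdot 2 = -3 + \frac{1}{2} = - \frac{5}{2}$)
$\left(0 \left(-1\right) + 6 \left(b{\left(1 \right)} + 0\right)\right) \left(\left(-12\right) 1 + \left(12 - -31\right)\right) = \left(0 \left(-1\right) + 6 \left(- \frac{5}{2} + 0\right)\right) \left(\left(-12\right) 1 + \left(12 - -31\right)\right) = \left(0 + 6 \left(- \frac{5}{2}\right)\right) \left(-12 + \left(12 + 31\right)\right) = \left(0 - 15\right) \left(-12 + 43\right) = \left(-15\right) 31 = -465$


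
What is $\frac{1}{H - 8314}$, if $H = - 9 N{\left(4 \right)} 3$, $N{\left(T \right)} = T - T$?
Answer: $- \frac{1}{8314} \approx -0.00012028$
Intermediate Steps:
$N{\left(T \right)} = 0$
$H = 0$ ($H = \left(-9\right) 0 \cdot 3 = 0 \cdot 3 = 0$)
$\frac{1}{H - 8314} = \frac{1}{0 - 8314} = \frac{1}{-8314} = - \frac{1}{8314}$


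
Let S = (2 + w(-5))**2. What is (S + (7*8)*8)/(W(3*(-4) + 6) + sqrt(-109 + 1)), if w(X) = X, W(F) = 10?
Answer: 2285/104 - 1371*I*sqrt(3)/104 ≈ 21.971 - 22.833*I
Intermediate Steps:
S = 9 (S = (2 - 5)**2 = (-3)**2 = 9)
(S + (7*8)*8)/(W(3*(-4) + 6) + sqrt(-109 + 1)) = (9 + (7*8)*8)/(10 + sqrt(-109 + 1)) = (9 + 56*8)/(10 + sqrt(-108)) = (9 + 448)/(10 + 6*I*sqrt(3)) = 457/(10 + 6*I*sqrt(3))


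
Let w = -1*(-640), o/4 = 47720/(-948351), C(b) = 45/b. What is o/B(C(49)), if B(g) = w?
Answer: -1193/3793404 ≈ -0.00031449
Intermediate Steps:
o = -190880/948351 (o = 4*(47720/(-948351)) = 4*(47720*(-1/948351)) = 4*(-47720/948351) = -190880/948351 ≈ -0.20128)
w = 640
B(g) = 640
o/B(C(49)) = -190880/948351/640 = -190880/948351*1/640 = -1193/3793404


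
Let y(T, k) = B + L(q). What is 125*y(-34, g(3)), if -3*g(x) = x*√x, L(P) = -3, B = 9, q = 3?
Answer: 750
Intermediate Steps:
g(x) = -x^(3/2)/3 (g(x) = -x*√x/3 = -x^(3/2)/3)
y(T, k) = 6 (y(T, k) = 9 - 3 = 6)
125*y(-34, g(3)) = 125*6 = 750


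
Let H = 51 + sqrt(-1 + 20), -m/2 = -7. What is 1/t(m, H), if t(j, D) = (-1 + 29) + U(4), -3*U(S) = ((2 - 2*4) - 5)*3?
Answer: 1/39 ≈ 0.025641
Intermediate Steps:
m = 14 (m = -2*(-7) = 14)
H = 51 + sqrt(19) ≈ 55.359
U(S) = 11 (U(S) = -((2 - 2*4) - 5)*3/3 = -((2 - 8) - 5)*3/3 = -(-6 - 5)*3/3 = -(-11)*3/3 = -1/3*(-33) = 11)
t(j, D) = 39 (t(j, D) = (-1 + 29) + 11 = 28 + 11 = 39)
1/t(m, H) = 1/39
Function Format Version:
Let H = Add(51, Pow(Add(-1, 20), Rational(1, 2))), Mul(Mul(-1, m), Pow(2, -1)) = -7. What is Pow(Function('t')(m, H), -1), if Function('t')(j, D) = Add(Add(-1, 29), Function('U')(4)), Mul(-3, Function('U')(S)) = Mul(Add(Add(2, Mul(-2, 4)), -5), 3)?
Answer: Rational(1, 39) ≈ 0.025641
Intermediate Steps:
m = 14 (m = Mul(-2, -7) = 14)
H = Add(51, Pow(19, Rational(1, 2))) ≈ 55.359
Function('U')(S) = 11 (Function('U')(S) = Mul(Rational(-1, 3), Mul(Add(Add(2, Mul(-2, 4)), -5), 3)) = Mul(Rational(-1, 3), Mul(Add(Add(2, -8), -5), 3)) = Mul(Rational(-1, 3), Mul(Add(-6, -5), 3)) = Mul(Rational(-1, 3), Mul(-11, 3)) = Mul(Rational(-1, 3), -33) = 11)
Function('t')(j, D) = 39 (Function('t')(j, D) = Add(Add(-1, 29), 11) = Add(28, 11) = 39)
Pow(Function('t')(m, H), -1) = Pow(39, -1) = Rational(1, 39)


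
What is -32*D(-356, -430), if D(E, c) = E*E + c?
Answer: -4041792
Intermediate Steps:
D(E, c) = c + E² (D(E, c) = E² + c = c + E²)
-32*D(-356, -430) = -32*(-430 + (-356)²) = -32*(-430 + 126736) = -32*126306 = -4041792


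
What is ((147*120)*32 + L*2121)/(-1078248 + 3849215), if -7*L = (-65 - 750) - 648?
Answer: 27237/74891 ≈ 0.36369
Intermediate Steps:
L = 209 (L = -((-65 - 750) - 648)/7 = -(-815 - 648)/7 = -⅐*(-1463) = 209)
((147*120)*32 + L*2121)/(-1078248 + 3849215) = ((147*120)*32 + 209*2121)/(-1078248 + 3849215) = (17640*32 + 443289)/2770967 = (564480 + 443289)*(1/2770967) = 1007769*(1/2770967) = 27237/74891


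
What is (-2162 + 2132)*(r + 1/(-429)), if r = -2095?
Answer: 8987560/143 ≈ 62850.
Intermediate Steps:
(-2162 + 2132)*(r + 1/(-429)) = (-2162 + 2132)*(-2095 + 1/(-429)) = -30*(-2095 - 1/429) = -30*(-898756/429) = 8987560/143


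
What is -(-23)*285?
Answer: 6555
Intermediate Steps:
-(-23)*285 = -23*(-285) = 6555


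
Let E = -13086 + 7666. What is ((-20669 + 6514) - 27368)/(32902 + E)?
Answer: -41523/27482 ≈ -1.5109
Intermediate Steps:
E = -5420
((-20669 + 6514) - 27368)/(32902 + E) = ((-20669 + 6514) - 27368)/(32902 - 5420) = (-14155 - 27368)/27482 = -41523*1/27482 = -41523/27482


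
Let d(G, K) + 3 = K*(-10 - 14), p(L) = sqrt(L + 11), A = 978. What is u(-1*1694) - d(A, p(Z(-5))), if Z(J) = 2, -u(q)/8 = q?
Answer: 13555 + 24*sqrt(13) ≈ 13642.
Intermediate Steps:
u(q) = -8*q
p(L) = sqrt(11 + L)
d(G, K) = -3 - 24*K (d(G, K) = -3 + K*(-10 - 14) = -3 + K*(-24) = -3 - 24*K)
u(-1*1694) - d(A, p(Z(-5))) = -(-8)*1694 - (-3 - 24*sqrt(11 + 2)) = -8*(-1694) - (-3 - 24*sqrt(13)) = 13552 + (3 + 24*sqrt(13)) = 13555 + 24*sqrt(13)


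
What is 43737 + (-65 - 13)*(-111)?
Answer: 52395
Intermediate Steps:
43737 + (-65 - 13)*(-111) = 43737 - 78*(-111) = 43737 + 8658 = 52395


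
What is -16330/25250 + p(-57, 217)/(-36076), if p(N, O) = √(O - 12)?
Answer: -1633/2525 - √205/36076 ≈ -0.64713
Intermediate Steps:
p(N, O) = √(-12 + O)
-16330/25250 + p(-57, 217)/(-36076) = -16330/25250 + √(-12 + 217)/(-36076) = -16330*1/25250 + √205*(-1/36076) = -1633/2525 - √205/36076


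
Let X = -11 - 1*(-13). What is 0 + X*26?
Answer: 52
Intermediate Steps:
X = 2 (X = -11 + 13 = 2)
0 + X*26 = 0 + 2*26 = 0 + 52 = 52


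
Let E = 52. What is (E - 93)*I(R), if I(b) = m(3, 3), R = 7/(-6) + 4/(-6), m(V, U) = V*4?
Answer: -492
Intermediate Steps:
m(V, U) = 4*V
R = -11/6 (R = 7*(-1/6) + 4*(-1/6) = -7/6 - 2/3 = -11/6 ≈ -1.8333)
I(b) = 12 (I(b) = 4*3 = 12)
(E - 93)*I(R) = (52 - 93)*12 = -41*12 = -492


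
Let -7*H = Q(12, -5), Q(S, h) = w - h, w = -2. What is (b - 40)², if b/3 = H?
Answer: 83521/49 ≈ 1704.5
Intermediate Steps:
Q(S, h) = -2 - h
H = -3/7 (H = -(-2 - 1*(-5))/7 = -(-2 + 5)/7 = -⅐*3 = -3/7 ≈ -0.42857)
b = -9/7 (b = 3*(-3/7) = -9/7 ≈ -1.2857)
(b - 40)² = (-9/7 - 40)² = (-289/7)² = 83521/49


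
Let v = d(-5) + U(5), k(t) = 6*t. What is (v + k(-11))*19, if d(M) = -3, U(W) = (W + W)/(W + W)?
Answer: -1292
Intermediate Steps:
U(W) = 1 (U(W) = (2*W)/((2*W)) = (2*W)*(1/(2*W)) = 1)
v = -2 (v = -3 + 1 = -2)
(v + k(-11))*19 = (-2 + 6*(-11))*19 = (-2 - 66)*19 = -68*19 = -1292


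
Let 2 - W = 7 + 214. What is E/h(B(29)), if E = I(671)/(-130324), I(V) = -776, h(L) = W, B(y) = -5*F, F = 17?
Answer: -194/7135239 ≈ -2.7189e-5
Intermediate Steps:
W = -219 (W = 2 - (7 + 214) = 2 - 1*221 = 2 - 221 = -219)
B(y) = -85 (B(y) = -5*17 = -85)
h(L) = -219
E = 194/32581 (E = -776/(-130324) = -776*(-1/130324) = 194/32581 ≈ 0.0059544)
E/h(B(29)) = (194/32581)/(-219) = (194/32581)*(-1/219) = -194/7135239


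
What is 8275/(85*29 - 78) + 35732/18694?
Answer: 119992567/22311289 ≈ 5.3781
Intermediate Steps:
8275/(85*29 - 78) + 35732/18694 = 8275/(2465 - 78) + 35732*(1/18694) = 8275/2387 + 17866/9347 = 119992567/22311289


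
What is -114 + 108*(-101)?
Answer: -11022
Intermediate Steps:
-114 + 108*(-101) = -114 - 10908 = -11022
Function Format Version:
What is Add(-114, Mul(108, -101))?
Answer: -11022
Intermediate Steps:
Add(-114, Mul(108, -101)) = Add(-114, -10908) = -11022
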